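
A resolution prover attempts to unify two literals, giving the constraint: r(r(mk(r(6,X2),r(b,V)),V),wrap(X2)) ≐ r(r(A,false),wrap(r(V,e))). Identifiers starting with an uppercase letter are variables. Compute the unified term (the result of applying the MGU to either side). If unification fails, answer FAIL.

r(r(mk(r(6,r(false,e)),r(b,false)),false),wrap(r(false,e)))

Decompose r/2: r(mk(r(6,X2),r(b,V)),V) ≐ r(A,false),  wrap(X2) ≐ wrap(r(V,e)).
Decompose r/2: mk(r(6,X2),r(b,V)) ≐ A,  V ≐ false.
Bind A := mk(r(6,X2),r(b,V)); no other remaining equation mentions A.
Bind V := false; substituting into the remaining equation gives: wrap(X2) ≐ wrap(r(false,e)). Substituting into the earlier binding gives A := mk(r(6,X2),r(b,false)).
Decompose wrap/1: X2 ≐ r(false,e).
Bind X2 := r(false,e). Substituting into the earlier binding gives A := mk(r(6,r(false,e)),r(b,false)).
Applying the MGU to either side gives r(r(mk(r(6,r(false,e)),r(b,false)),false),wrap(r(false,e))).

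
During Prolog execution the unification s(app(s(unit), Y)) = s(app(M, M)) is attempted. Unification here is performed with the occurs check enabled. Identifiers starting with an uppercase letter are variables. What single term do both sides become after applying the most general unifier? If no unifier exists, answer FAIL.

Decompose s/1: app(s(unit), Y) = app(M, M).
Decompose app/2: s(unit) = M,  Y = M.
Bind M := s(unit); substituting into the remaining equation gives: Y = s(unit).
Bind Y := s(unit).
Applying the MGU to either side gives s(app(s(unit), s(unit))).

s(app(s(unit), s(unit)))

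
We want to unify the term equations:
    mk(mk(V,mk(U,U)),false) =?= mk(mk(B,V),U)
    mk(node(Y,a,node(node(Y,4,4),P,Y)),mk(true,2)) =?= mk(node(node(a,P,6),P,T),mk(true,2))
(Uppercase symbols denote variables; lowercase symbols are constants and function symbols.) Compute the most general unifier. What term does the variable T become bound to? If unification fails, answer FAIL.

Decompose mk/2: mk(V,mk(U,U)) =?= mk(B,V),  false =?= U.
Decompose mk/2: V =?= B,  mk(U,U) =?= V.
Bind V := B; substituting into the one remaining equation that mentions V gives: mk(U,U) =?= B.
Bind B := mk(U,U); no other remaining equation mentions B. Substituting into the earlier binding gives V := mk(U,U).
Bind U := false; no other remaining equation mentions U. Substituting into the earlier bindings gives V := mk(false,false), B := mk(false,false).
Decompose mk/2: node(Y,a,node(node(Y,4,4),P,Y)) =?= node(node(a,P,6),P,T),  mk(true,2) =?= mk(true,2).
Decompose node/3: Y =?= node(a,P,6),  a =?= P,  node(node(Y,4,4),P,Y) =?= T.
Bind Y := node(a,P,6); substituting into the one remaining equation that mentions Y gives: node(node(node(a,P,6),4,4),P,node(a,P,6)) =?= T.
Bind P := a; substituting into the one remaining equation that mentions P gives: node(node(node(a,a,6),4,4),a,node(a,a,6)) =?= T. Substituting into the earlier binding gives Y := node(a,a,6).
Bind T := node(node(node(a,a,6),4,4),a,node(a,a,6)); no other remaining equation mentions T.
Delete trivial equation mk(true,2) =?= mk(true,2).
MGU = { V ↦ mk(false,false), B ↦ mk(false,false), U ↦ false, Y ↦ node(a,a,6), P ↦ a, T ↦ node(node(node(a,a,6),4,4),a,node(a,a,6)) }, so T ↦ node(node(node(a,a,6),4,4),a,node(a,a,6)).

node(node(node(a,a,6),4,4),a,node(a,a,6))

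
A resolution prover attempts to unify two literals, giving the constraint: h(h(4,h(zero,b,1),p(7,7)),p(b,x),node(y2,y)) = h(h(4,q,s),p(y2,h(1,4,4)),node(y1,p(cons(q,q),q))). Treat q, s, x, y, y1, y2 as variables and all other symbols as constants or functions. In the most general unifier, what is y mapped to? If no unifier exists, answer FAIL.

Decompose h/3: h(4,h(zero,b,1),p(7,7)) = h(4,q,s),  p(b,x) = p(y2,h(1,4,4)),  node(y2,y) = node(y1,p(cons(q,q),q)).
Decompose h/3: 4 = 4,  h(zero,b,1) = q,  p(7,7) = s.
Delete trivial equation 4 = 4.
Bind q := h(zero,b,1); substituting into the one remaining equation that mentions q gives: node(y2,y) = node(y1,p(cons(h(zero,b,1),h(zero,b,1)),h(zero,b,1))).
Bind s := p(7,7); no other remaining equation mentions s.
Decompose p/2: b = y2,  x = h(1,4,4).
Bind y2 := b; substituting into the one remaining equation that mentions y2 gives: node(b,y) = node(y1,p(cons(h(zero,b,1),h(zero,b,1)),h(zero,b,1))).
Bind x := h(1,4,4); no other remaining equation mentions x.
Decompose node/2: b = y1,  y = p(cons(h(zero,b,1),h(zero,b,1)),h(zero,b,1)).
Bind y1 := b; no other remaining equation mentions y1.
Bind y := p(cons(h(zero,b,1),h(zero,b,1)),h(zero,b,1)).
MGU = { q ↦ h(zero,b,1), s ↦ p(7,7), y2 ↦ b, x ↦ h(1,4,4), y1 ↦ b, y ↦ p(cons(h(zero,b,1),h(zero,b,1)),h(zero,b,1)) }, so y ↦ p(cons(h(zero,b,1),h(zero,b,1)),h(zero,b,1)).

p(cons(h(zero,b,1),h(zero,b,1)),h(zero,b,1))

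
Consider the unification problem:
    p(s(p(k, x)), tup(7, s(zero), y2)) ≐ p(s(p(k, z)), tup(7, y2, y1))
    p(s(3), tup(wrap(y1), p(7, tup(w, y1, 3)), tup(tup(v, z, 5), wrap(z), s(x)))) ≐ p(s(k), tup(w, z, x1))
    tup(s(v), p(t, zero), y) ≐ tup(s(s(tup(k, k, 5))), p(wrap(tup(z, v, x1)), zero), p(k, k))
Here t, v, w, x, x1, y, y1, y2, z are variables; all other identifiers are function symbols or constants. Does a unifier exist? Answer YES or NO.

NO

Decompose p/2: s(p(k, x)) ≐ s(p(k, z)),  tup(7, s(zero), y2) ≐ tup(7, y2, y1).
Decompose s/1: p(k, x) ≐ p(k, z).
Decompose p/2: k ≐ k,  x ≐ z.
Delete trivial equation k ≐ k.
Bind x := z; substituting into the one remaining equation that mentions x gives: p(s(3), tup(wrap(y1), p(7, tup(w, y1, 3)), tup(tup(v, z, 5), wrap(z), s(z)))) ≐ p(s(k), tup(w, z, x1)).
Decompose tup/3: 7 ≐ 7,  s(zero) ≐ y2,  y2 ≐ y1.
Delete trivial equation 7 ≐ 7.
Bind y2 := s(zero); substituting into the one remaining equation that mentions y2 gives: s(zero) ≐ y1.
Bind y1 := s(zero); substituting into the one remaining equation that mentions y1 gives: p(s(3), tup(wrap(s(zero)), p(7, tup(w, s(zero), 3)), tup(tup(v, z, 5), wrap(z), s(z)))) ≐ p(s(k), tup(w, z, x1)).
Decompose p/2: s(3) ≐ s(k),  tup(wrap(s(zero)), p(7, tup(w, s(zero), 3)), tup(tup(v, z, 5), wrap(z), s(z))) ≐ tup(w, z, x1).
Decompose s/1: 3 ≐ k.
Clash: constants 3 and k differ; no unifier exists.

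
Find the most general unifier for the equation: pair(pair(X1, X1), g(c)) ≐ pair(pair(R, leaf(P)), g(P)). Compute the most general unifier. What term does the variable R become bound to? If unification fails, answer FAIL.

leaf(c)

Decompose pair/2: pair(X1, X1) ≐ pair(R, leaf(P)),  g(c) ≐ g(P).
Decompose pair/2: X1 ≐ R,  X1 ≐ leaf(P).
Bind X1 := R; substituting into the one remaining equation that mentions X1 gives: R ≐ leaf(P).
Bind R := leaf(P); no other remaining equation mentions R. Substituting into the earlier binding gives X1 := leaf(P).
Decompose g/1: c ≐ P.
Bind P := c. Substituting into the earlier bindings gives X1 := leaf(c), R := leaf(c).
MGU = { X1 ↦ leaf(c), R ↦ leaf(c), P ↦ c }, so R ↦ leaf(c).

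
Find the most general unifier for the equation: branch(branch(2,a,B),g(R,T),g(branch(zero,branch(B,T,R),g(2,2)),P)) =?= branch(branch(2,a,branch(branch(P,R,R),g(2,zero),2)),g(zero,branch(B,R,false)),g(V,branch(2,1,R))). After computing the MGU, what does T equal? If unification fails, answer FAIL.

branch(branch(branch(branch(2,1,zero),zero,zero),g(2,zero),2),zero,false)

Decompose branch/3: branch(2,a,B) =?= branch(2,a,branch(branch(P,R,R),g(2,zero),2)),  g(R,T) =?= g(zero,branch(B,R,false)),  g(branch(zero,branch(B,T,R),g(2,2)),P) =?= g(V,branch(2,1,R)).
Decompose branch/3: 2 =?= 2,  a =?= a,  B =?= branch(branch(P,R,R),g(2,zero),2).
Delete trivial equation 2 =?= 2.
Delete trivial equation a =?= a.
Bind B := branch(branch(P,R,R),g(2,zero),2); substituting into the remaining equations gives: g(R,T) =?= g(zero,branch(branch(branch(P,R,R),g(2,zero),2),R,false)),  g(branch(zero,branch(branch(branch(P,R,R),g(2,zero),2),T,R),g(2,2)),P) =?= g(V,branch(2,1,R)).
Decompose g/2: R =?= zero,  T =?= branch(branch(branch(P,R,R),g(2,zero),2),R,false).
Bind R := zero; substituting into the remaining equations gives: T =?= branch(branch(branch(P,zero,zero),g(2,zero),2),zero,false),  g(branch(zero,branch(branch(branch(P,zero,zero),g(2,zero),2),T,zero),g(2,2)),P) =?= g(V,branch(2,1,zero)). Substituting into the earlier binding gives B := branch(branch(P,zero,zero),g(2,zero),2).
Bind T := branch(branch(branch(P,zero,zero),g(2,zero),2),zero,false); substituting into the remaining equation gives: g(branch(zero,branch(branch(branch(P,zero,zero),g(2,zero),2),branch(branch(branch(P,zero,zero),g(2,zero),2),zero,false),zero),g(2,2)),P) =?= g(V,branch(2,1,zero)).
Decompose g/2: branch(zero,branch(branch(branch(P,zero,zero),g(2,zero),2),branch(branch(branch(P,zero,zero),g(2,zero),2),zero,false),zero),g(2,2)) =?= V,  P =?= branch(2,1,zero).
Bind V := branch(zero,branch(branch(branch(P,zero,zero),g(2,zero),2),branch(branch(branch(P,zero,zero),g(2,zero),2),zero,false),zero),g(2,2)); no other remaining equation mentions V.
Bind P := branch(2,1,zero). Substituting into the earlier bindings gives B := branch(branch(branch(2,1,zero),zero,zero),g(2,zero),2), T := branch(branch(branch(branch(2,1,zero),zero,zero),g(2,zero),2),zero,false), V := branch(zero,branch(branch(branch(branch(2,1,zero),zero,zero),g(2,zero),2),branch(branch(branch(branch(2,1,zero),zero,zero),g(2,zero),2),zero,false),zero),g(2,2)).
MGU = { B := branch(branch(branch(2,1,zero),zero,zero),g(2,zero),2), R := zero, T := branch(branch(branch(branch(2,1,zero),zero,zero),g(2,zero),2),zero,false), V := branch(zero,branch(branch(branch(branch(2,1,zero),zero,zero),g(2,zero),2),branch(branch(branch(branch(2,1,zero),zero,zero),g(2,zero),2),zero,false),zero),g(2,2)), P := branch(2,1,zero) }, so T := branch(branch(branch(branch(2,1,zero),zero,zero),g(2,zero),2),zero,false).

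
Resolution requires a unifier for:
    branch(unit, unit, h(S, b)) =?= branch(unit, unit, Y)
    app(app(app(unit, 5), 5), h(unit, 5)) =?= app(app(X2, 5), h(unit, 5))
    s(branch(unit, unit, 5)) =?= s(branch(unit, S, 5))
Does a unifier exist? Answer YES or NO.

Decompose branch/3: unit =?= unit,  unit =?= unit,  h(S, b) =?= Y.
Delete trivial equation unit =?= unit.
Delete trivial equation unit =?= unit.
Bind Y := h(S, b); no other remaining equation mentions Y.
Decompose app/2: app(app(unit, 5), 5) =?= app(X2, 5),  h(unit, 5) =?= h(unit, 5).
Decompose app/2: app(unit, 5) =?= X2,  5 =?= 5.
Bind X2 := app(unit, 5); no other remaining equation mentions X2.
Delete trivial equation 5 =?= 5.
Delete trivial equation h(unit, 5) =?= h(unit, 5).
Decompose s/1: branch(unit, unit, 5) =?= branch(unit, S, 5).
Decompose branch/3: unit =?= unit,  unit =?= S,  5 =?= 5.
Delete trivial equation unit =?= unit.
Bind S := unit; no other remaining equation mentions S. Substituting into the earlier binding gives Y := h(unit, b).
Delete trivial equation 5 =?= 5.
No equations remain and no clash or occurs-check failure arose, so a unifier exists.

YES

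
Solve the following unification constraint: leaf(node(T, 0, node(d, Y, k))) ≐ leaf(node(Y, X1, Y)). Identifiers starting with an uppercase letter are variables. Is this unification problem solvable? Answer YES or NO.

Decompose leaf/1: node(T, 0, node(d, Y, k)) ≐ node(Y, X1, Y).
Decompose node/3: T ≐ Y,  0 ≐ X1,  node(d, Y, k) ≐ Y.
Bind T := Y; no other remaining equation mentions T.
Bind X1 := 0; no other remaining equation mentions X1.
Occurs check fails: Y occurs in node(d, Y, k); the equation Y ≐ node(d, Y, k) has no finite solution.

NO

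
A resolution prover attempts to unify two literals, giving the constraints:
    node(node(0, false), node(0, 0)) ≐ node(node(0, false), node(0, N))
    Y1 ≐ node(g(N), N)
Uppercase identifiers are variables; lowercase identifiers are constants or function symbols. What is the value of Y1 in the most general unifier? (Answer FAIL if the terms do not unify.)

Decompose node/2: node(0, false) ≐ node(0, false),  node(0, 0) ≐ node(0, N).
Delete trivial equation node(0, false) ≐ node(0, false).
Decompose node/2: 0 ≐ 0,  0 ≐ N.
Delete trivial equation 0 ≐ 0.
Bind N := 0; substituting into the remaining equation gives: Y1 ≐ node(g(0), 0).
Bind Y1 := node(g(0), 0).
MGU = { N -> 0, Y1 -> node(g(0), 0) }, so Y1 -> node(g(0), 0).

node(g(0), 0)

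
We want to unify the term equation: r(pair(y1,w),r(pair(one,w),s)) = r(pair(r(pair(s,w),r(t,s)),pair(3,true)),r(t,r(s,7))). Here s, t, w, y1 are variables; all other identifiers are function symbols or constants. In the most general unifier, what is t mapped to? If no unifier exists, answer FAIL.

FAIL

Decompose r/2: pair(y1,w) = pair(r(pair(s,w),r(t,s)),pair(3,true)),  r(pair(one,w),s) = r(t,r(s,7)).
Decompose pair/2: y1 = r(pair(s,w),r(t,s)),  w = pair(3,true).
Bind y1 := r(pair(s,w),r(t,s)); no other remaining equation mentions y1.
Bind w := pair(3,true); substituting into the remaining equation gives: r(pair(one,pair(3,true)),s) = r(t,r(s,7)). Substituting into the earlier binding gives y1 := r(pair(s,pair(3,true)),r(t,s)).
Decompose r/2: pair(one,pair(3,true)) = t,  s = r(s,7).
Bind t := pair(one,pair(3,true)); no other remaining equation mentions t. Substituting into the earlier binding gives y1 := r(pair(s,pair(3,true)),r(pair(one,pair(3,true)),s)).
Occurs check fails: s occurs in r(s,7); the equation s = r(s,7) has no finite solution.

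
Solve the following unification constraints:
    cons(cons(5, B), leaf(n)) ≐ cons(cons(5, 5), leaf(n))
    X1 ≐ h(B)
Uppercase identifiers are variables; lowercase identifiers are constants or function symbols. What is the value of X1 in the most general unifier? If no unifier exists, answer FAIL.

h(5)

Decompose cons/2: cons(5, B) ≐ cons(5, 5),  leaf(n) ≐ leaf(n).
Decompose cons/2: 5 ≐ 5,  B ≐ 5.
Delete trivial equation 5 ≐ 5.
Bind B := 5; substituting into the one remaining equation that mentions B gives: X1 ≐ h(5).
Delete trivial equation leaf(n) ≐ leaf(n).
Bind X1 := h(5).
MGU = { B := 5, X1 := h(5) }, so X1 := h(5).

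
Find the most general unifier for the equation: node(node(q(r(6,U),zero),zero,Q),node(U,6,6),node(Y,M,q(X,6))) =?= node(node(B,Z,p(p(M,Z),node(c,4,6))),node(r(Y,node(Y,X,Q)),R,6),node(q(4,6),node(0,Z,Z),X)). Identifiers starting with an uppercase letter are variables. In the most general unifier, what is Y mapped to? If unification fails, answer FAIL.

Decompose node/3: node(q(r(6,U),zero),zero,Q) =?= node(B,Z,p(p(M,Z),node(c,4,6))),  node(U,6,6) =?= node(r(Y,node(Y,X,Q)),R,6),  node(Y,M,q(X,6)) =?= node(q(4,6),node(0,Z,Z),X).
Decompose node/3: q(r(6,U),zero) =?= B,  zero =?= Z,  Q =?= p(p(M,Z),node(c,4,6)).
Bind B := q(r(6,U),zero); no other remaining equation mentions B.
Bind Z := zero; substituting into the 2 remaining equations that mention Z gives: Q =?= p(p(M,zero),node(c,4,6)),  node(Y,M,q(X,6)) =?= node(q(4,6),node(0,zero,zero),X).
Bind Q := p(p(M,zero),node(c,4,6)); substituting into the one remaining equation that mentions Q gives: node(U,6,6) =?= node(r(Y,node(Y,X,p(p(M,zero),node(c,4,6)))),R,6).
Decompose node/3: U =?= r(Y,node(Y,X,p(p(M,zero),node(c,4,6)))),  6 =?= R,  6 =?= 6.
Bind U := r(Y,node(Y,X,p(p(M,zero),node(c,4,6)))); no other remaining equation mentions U. Substituting into the earlier binding gives B := q(r(6,r(Y,node(Y,X,p(p(M,zero),node(c,4,6))))),zero).
Bind R := 6; no other remaining equation mentions R.
Delete trivial equation 6 =?= 6.
Decompose node/3: Y =?= q(4,6),  M =?= node(0,zero,zero),  q(X,6) =?= X.
Bind Y := q(4,6); no other remaining equation mentions Y. Substituting into the earlier bindings gives B := q(r(6,r(q(4,6),node(q(4,6),X,p(p(M,zero),node(c,4,6))))),zero), U := r(q(4,6),node(q(4,6),X,p(p(M,zero),node(c,4,6)))).
Bind M := node(0,zero,zero); no other remaining equation mentions M. Substituting into the earlier bindings gives B := q(r(6,r(q(4,6),node(q(4,6),X,p(p(node(0,zero,zero),zero),node(c,4,6))))),zero), Q := p(p(node(0,zero,zero),zero),node(c,4,6)), U := r(q(4,6),node(q(4,6),X,p(p(node(0,zero,zero),zero),node(c,4,6)))).
Occurs check fails: X occurs in q(X,6); the equation X =?= q(X,6) has no finite solution.

FAIL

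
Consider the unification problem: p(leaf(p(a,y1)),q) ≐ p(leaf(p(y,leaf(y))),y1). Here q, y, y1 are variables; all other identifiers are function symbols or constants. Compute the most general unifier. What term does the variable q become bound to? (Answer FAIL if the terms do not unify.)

Decompose p/2: leaf(p(a,y1)) ≐ leaf(p(y,leaf(y))),  q ≐ y1.
Decompose leaf/1: p(a,y1) ≐ p(y,leaf(y)).
Decompose p/2: a ≐ y,  y1 ≐ leaf(y).
Bind y := a; substituting into the one remaining equation that mentions y gives: y1 ≐ leaf(a).
Bind y1 := leaf(a); substituting into the remaining equation gives: q ≐ leaf(a).
Bind q := leaf(a).
MGU = { y -> a, y1 -> leaf(a), q -> leaf(a) }, so q -> leaf(a).

leaf(a)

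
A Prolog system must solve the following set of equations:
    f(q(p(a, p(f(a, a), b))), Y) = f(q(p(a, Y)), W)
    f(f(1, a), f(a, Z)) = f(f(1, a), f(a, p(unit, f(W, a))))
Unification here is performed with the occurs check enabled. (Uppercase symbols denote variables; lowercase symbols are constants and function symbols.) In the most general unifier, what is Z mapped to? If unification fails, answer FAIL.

p(unit, f(p(f(a, a), b), a))

Decompose f/2: q(p(a, p(f(a, a), b))) = q(p(a, Y)),  Y = W.
Decompose q/1: p(a, p(f(a, a), b)) = p(a, Y).
Decompose p/2: a = a,  p(f(a, a), b) = Y.
Delete trivial equation a = a.
Bind Y := p(f(a, a), b); substituting into the one remaining equation that mentions Y gives: p(f(a, a), b) = W.
Bind W := p(f(a, a), b); substituting into the remaining equation gives: f(f(1, a), f(a, Z)) = f(f(1, a), f(a, p(unit, f(p(f(a, a), b), a)))).
Decompose f/2: f(1, a) = f(1, a),  f(a, Z) = f(a, p(unit, f(p(f(a, a), b), a))).
Delete trivial equation f(1, a) = f(1, a).
Decompose f/2: a = a,  Z = p(unit, f(p(f(a, a), b), a)).
Delete trivial equation a = a.
Bind Z := p(unit, f(p(f(a, a), b), a)).
MGU = { Y -> p(f(a, a), b), W -> p(f(a, a), b), Z -> p(unit, f(p(f(a, a), b), a)) }, so Z -> p(unit, f(p(f(a, a), b), a)).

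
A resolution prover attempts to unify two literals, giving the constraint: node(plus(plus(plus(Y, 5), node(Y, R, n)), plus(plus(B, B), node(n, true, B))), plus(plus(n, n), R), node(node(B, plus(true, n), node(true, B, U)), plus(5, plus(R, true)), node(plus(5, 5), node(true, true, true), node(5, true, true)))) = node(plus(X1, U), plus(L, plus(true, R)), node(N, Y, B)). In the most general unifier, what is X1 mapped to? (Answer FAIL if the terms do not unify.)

Decompose node/3: plus(plus(plus(Y, 5), node(Y, R, n)), plus(plus(B, B), node(n, true, B))) = plus(X1, U),  plus(plus(n, n), R) = plus(L, plus(true, R)),  node(node(B, plus(true, n), node(true, B, U)), plus(5, plus(R, true)), node(plus(5, 5), node(true, true, true), node(5, true, true))) = node(N, Y, B).
Decompose plus/2: plus(plus(Y, 5), node(Y, R, n)) = X1,  plus(plus(B, B), node(n, true, B)) = U.
Bind X1 := plus(plus(Y, 5), node(Y, R, n)); no other remaining equation mentions X1.
Bind U := plus(plus(B, B), node(n, true, B)); substituting into the one remaining equation that mentions U gives: node(node(B, plus(true, n), node(true, B, plus(plus(B, B), node(n, true, B)))), plus(5, plus(R, true)), node(plus(5, 5), node(true, true, true), node(5, true, true))) = node(N, Y, B).
Decompose plus/2: plus(n, n) = L,  R = plus(true, R).
Bind L := plus(n, n); no other remaining equation mentions L.
Occurs check fails: R occurs in plus(true, R); the equation R = plus(true, R) has no finite solution.

FAIL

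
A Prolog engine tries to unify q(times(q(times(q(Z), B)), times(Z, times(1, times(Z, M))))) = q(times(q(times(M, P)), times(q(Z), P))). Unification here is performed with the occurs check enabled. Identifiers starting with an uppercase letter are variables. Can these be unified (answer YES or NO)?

NO

Decompose q/1: times(q(times(q(Z), B)), times(Z, times(1, times(Z, M)))) = times(q(times(M, P)), times(q(Z), P)).
Decompose times/2: q(times(q(Z), B)) = q(times(M, P)),  times(Z, times(1, times(Z, M))) = times(q(Z), P).
Decompose q/1: times(q(Z), B) = times(M, P).
Decompose times/2: q(Z) = M,  B = P.
Bind M := q(Z); substituting into the one remaining equation that mentions M gives: times(Z, times(1, times(Z, q(Z)))) = times(q(Z), P).
Bind B := P; no other remaining equation mentions B.
Decompose times/2: Z = q(Z),  times(1, times(Z, q(Z))) = P.
Occurs check fails: Z occurs in q(Z); the equation Z = q(Z) has no finite solution.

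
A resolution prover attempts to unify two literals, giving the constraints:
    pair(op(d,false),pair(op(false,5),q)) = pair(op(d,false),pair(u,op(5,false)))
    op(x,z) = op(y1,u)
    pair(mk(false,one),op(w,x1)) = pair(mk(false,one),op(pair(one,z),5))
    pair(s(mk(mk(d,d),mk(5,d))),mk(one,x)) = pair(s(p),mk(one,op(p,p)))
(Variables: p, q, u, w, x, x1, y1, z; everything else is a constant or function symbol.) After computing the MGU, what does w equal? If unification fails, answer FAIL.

pair(one,op(false,5))

Decompose pair/2: op(d,false) = op(d,false),  pair(op(false,5),q) = pair(u,op(5,false)).
Delete trivial equation op(d,false) = op(d,false).
Decompose pair/2: op(false,5) = u,  q = op(5,false).
Bind u := op(false,5); substituting into the one remaining equation that mentions u gives: op(x,z) = op(y1,op(false,5)).
Bind q := op(5,false); no other remaining equation mentions q.
Decompose op/2: x = y1,  z = op(false,5).
Bind x := y1; substituting into the one remaining equation that mentions x gives: pair(s(mk(mk(d,d),mk(5,d))),mk(one,y1)) = pair(s(p),mk(one,op(p,p))).
Bind z := op(false,5); substituting into the one remaining equation that mentions z gives: pair(mk(false,one),op(w,x1)) = pair(mk(false,one),op(pair(one,op(false,5)),5)).
Decompose pair/2: mk(false,one) = mk(false,one),  op(w,x1) = op(pair(one,op(false,5)),5).
Delete trivial equation mk(false,one) = mk(false,one).
Decompose op/2: w = pair(one,op(false,5)),  x1 = 5.
Bind w := pair(one,op(false,5)); no other remaining equation mentions w.
Bind x1 := 5; no other remaining equation mentions x1.
Decompose pair/2: s(mk(mk(d,d),mk(5,d))) = s(p),  mk(one,y1) = mk(one,op(p,p)).
Decompose s/1: mk(mk(d,d),mk(5,d)) = p.
Bind p := mk(mk(d,d),mk(5,d)); substituting into the remaining equation gives: mk(one,y1) = mk(one,op(mk(mk(d,d),mk(5,d)),mk(mk(d,d),mk(5,d)))).
Decompose mk/2: one = one,  y1 = op(mk(mk(d,d),mk(5,d)),mk(mk(d,d),mk(5,d))).
Delete trivial equation one = one.
Bind y1 := op(mk(mk(d,d),mk(5,d)),mk(mk(d,d),mk(5,d))). Substituting into the earlier binding gives x := op(mk(mk(d,d),mk(5,d)),mk(mk(d,d),mk(5,d))).
MGU = { u := op(false,5), q := op(5,false), x := op(mk(mk(d,d),mk(5,d)),mk(mk(d,d),mk(5,d))), z := op(false,5), w := pair(one,op(false,5)), x1 := 5, p := mk(mk(d,d),mk(5,d)), y1 := op(mk(mk(d,d),mk(5,d)),mk(mk(d,d),mk(5,d))) }, so w := pair(one,op(false,5)).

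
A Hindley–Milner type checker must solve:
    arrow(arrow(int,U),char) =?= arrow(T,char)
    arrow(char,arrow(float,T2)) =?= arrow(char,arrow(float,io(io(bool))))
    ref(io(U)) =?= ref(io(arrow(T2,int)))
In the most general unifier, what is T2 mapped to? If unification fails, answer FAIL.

io(io(bool))

Decompose arrow/2: arrow(int,U) =?= T,  char =?= char.
Bind T := arrow(int,U); no other remaining equation mentions T.
Delete trivial equation char =?= char.
Decompose arrow/2: char =?= char,  arrow(float,T2) =?= arrow(float,io(io(bool))).
Delete trivial equation char =?= char.
Decompose arrow/2: float =?= float,  T2 =?= io(io(bool)).
Delete trivial equation float =?= float.
Bind T2 := io(io(bool)); substituting into the remaining equation gives: ref(io(U)) =?= ref(io(arrow(io(io(bool)),int))).
Decompose ref/1: io(U) =?= io(arrow(io(io(bool)),int)).
Decompose io/1: U =?= arrow(io(io(bool)),int).
Bind U := arrow(io(io(bool)),int). Substituting into the earlier binding gives T := arrow(int,arrow(io(io(bool)),int)).
MGU = { T -> arrow(int,arrow(io(io(bool)),int)), T2 -> io(io(bool)), U -> arrow(io(io(bool)),int) }, so T2 -> io(io(bool)).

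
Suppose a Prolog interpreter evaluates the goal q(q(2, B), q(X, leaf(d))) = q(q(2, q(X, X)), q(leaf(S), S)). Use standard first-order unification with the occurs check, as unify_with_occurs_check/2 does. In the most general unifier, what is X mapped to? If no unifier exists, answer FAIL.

Decompose q/2: q(2, B) = q(2, q(X, X)),  q(X, leaf(d)) = q(leaf(S), S).
Decompose q/2: 2 = 2,  B = q(X, X).
Delete trivial equation 2 = 2.
Bind B := q(X, X); no other remaining equation mentions B.
Decompose q/2: X = leaf(S),  leaf(d) = S.
Bind X := leaf(S); no other remaining equation mentions X. Substituting into the earlier binding gives B := q(leaf(S), leaf(S)).
Bind S := leaf(d). Substituting into the earlier bindings gives B := q(leaf(leaf(d)), leaf(leaf(d))), X := leaf(leaf(d)).
MGU = { B ↦ q(leaf(leaf(d)), leaf(leaf(d))), X ↦ leaf(leaf(d)), S ↦ leaf(d) }, so X ↦ leaf(leaf(d)).

leaf(leaf(d))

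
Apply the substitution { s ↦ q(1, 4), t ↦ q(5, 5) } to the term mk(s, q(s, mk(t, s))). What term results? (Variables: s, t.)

Replace each occurrence of s with q(1, 4).
Replace each occurrence of t with q(5, 5).
Result: mk(q(1, 4), q(q(1, 4), mk(q(5, 5), q(1, 4)))).

mk(q(1, 4), q(q(1, 4), mk(q(5, 5), q(1, 4))))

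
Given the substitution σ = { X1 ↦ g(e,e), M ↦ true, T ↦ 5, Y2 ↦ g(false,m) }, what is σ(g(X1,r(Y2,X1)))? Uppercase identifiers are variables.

g(g(e,e),r(g(false,m),g(e,e)))

Replace each occurrence of X1 with g(e,e).
Replace each occurrence of Y2 with g(false,m).
Result: g(g(e,e),r(g(false,m),g(e,e))).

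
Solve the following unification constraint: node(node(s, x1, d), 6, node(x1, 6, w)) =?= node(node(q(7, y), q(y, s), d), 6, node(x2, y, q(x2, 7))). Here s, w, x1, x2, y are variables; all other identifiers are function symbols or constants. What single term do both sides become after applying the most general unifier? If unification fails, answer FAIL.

Decompose node/3: node(s, x1, d) =?= node(q(7, y), q(y, s), d),  6 =?= 6,  node(x1, 6, w) =?= node(x2, y, q(x2, 7)).
Decompose node/3: s =?= q(7, y),  x1 =?= q(y, s),  d =?= d.
Bind s := q(7, y); substituting into the one remaining equation that mentions s gives: x1 =?= q(y, q(7, y)).
Bind x1 := q(y, q(7, y)); substituting into the one remaining equation that mentions x1 gives: node(q(y, q(7, y)), 6, w) =?= node(x2, y, q(x2, 7)).
Delete trivial equation d =?= d.
Delete trivial equation 6 =?= 6.
Decompose node/3: q(y, q(7, y)) =?= x2,  6 =?= y,  w =?= q(x2, 7).
Bind x2 := q(y, q(7, y)); substituting into the one remaining equation that mentions x2 gives: w =?= q(q(y, q(7, y)), 7).
Bind y := 6; substituting into the remaining equation gives: w =?= q(q(6, q(7, 6)), 7). Substituting into the earlier bindings gives s := q(7, 6), x1 := q(6, q(7, 6)), x2 := q(6, q(7, 6)).
Bind w := q(q(6, q(7, 6)), 7).
Applying the MGU to either side gives node(node(q(7, 6), q(6, q(7, 6)), d), 6, node(q(6, q(7, 6)), 6, q(q(6, q(7, 6)), 7))).

node(node(q(7, 6), q(6, q(7, 6)), d), 6, node(q(6, q(7, 6)), 6, q(q(6, q(7, 6)), 7)))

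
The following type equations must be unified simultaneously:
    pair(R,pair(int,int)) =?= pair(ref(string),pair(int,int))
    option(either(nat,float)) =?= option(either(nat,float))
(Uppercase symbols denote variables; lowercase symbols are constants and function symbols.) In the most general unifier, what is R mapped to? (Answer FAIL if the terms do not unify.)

ref(string)

Decompose pair/2: R =?= ref(string),  pair(int,int) =?= pair(int,int).
Bind R := ref(string); no other remaining equation mentions R.
Delete trivial equation pair(int,int) =?= pair(int,int).
Delete trivial equation option(either(nat,float)) =?= option(either(nat,float)).
MGU = { R -> ref(string) }, so R -> ref(string).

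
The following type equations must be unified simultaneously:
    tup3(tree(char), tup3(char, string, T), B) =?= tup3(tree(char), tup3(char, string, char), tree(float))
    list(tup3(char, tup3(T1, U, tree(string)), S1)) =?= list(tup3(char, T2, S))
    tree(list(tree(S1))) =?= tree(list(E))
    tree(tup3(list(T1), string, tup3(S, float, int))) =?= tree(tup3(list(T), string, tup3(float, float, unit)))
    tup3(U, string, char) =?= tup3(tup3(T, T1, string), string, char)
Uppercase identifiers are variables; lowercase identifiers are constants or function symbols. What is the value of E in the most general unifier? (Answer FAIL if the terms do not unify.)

FAIL

Decompose tup3/3: tree(char) =?= tree(char),  tup3(char, string, T) =?= tup3(char, string, char),  B =?= tree(float).
Delete trivial equation tree(char) =?= tree(char).
Decompose tup3/3: char =?= char,  string =?= string,  T =?= char.
Delete trivial equation char =?= char.
Delete trivial equation string =?= string.
Bind T := char; substituting into the 2 remaining equations that mention T gives: tree(tup3(list(T1), string, tup3(S, float, int))) =?= tree(tup3(list(char), string, tup3(float, float, unit))),  tup3(U, string, char) =?= tup3(tup3(char, T1, string), string, char).
Bind B := tree(float); no other remaining equation mentions B.
Decompose list/1: tup3(char, tup3(T1, U, tree(string)), S1) =?= tup3(char, T2, S).
Decompose tup3/3: char =?= char,  tup3(T1, U, tree(string)) =?= T2,  S1 =?= S.
Delete trivial equation char =?= char.
Bind T2 := tup3(T1, U, tree(string)); no other remaining equation mentions T2.
Bind S1 := S; substituting into the one remaining equation that mentions S1 gives: tree(list(tree(S))) =?= tree(list(E)).
Decompose tree/1: list(tree(S)) =?= list(E).
Decompose list/1: tree(S) =?= E.
Bind E := tree(S); no other remaining equation mentions E.
Decompose tree/1: tup3(list(T1), string, tup3(S, float, int)) =?= tup3(list(char), string, tup3(float, float, unit)).
Decompose tup3/3: list(T1) =?= list(char),  string =?= string,  tup3(S, float, int) =?= tup3(float, float, unit).
Decompose list/1: T1 =?= char.
Bind T1 := char; substituting into the one remaining equation that mentions T1 gives: tup3(U, string, char) =?= tup3(tup3(char, char, string), string, char). Substituting into the earlier binding gives T2 := tup3(char, U, tree(string)).
Delete trivial equation string =?= string.
Decompose tup3/3: S =?= float,  float =?= float,  int =?= unit.
Bind S := float; no other remaining equation mentions S. Substituting into the earlier bindings gives S1 := float, E := tree(float).
Delete trivial equation float =?= float.
Clash: constants int and unit differ; no unifier exists.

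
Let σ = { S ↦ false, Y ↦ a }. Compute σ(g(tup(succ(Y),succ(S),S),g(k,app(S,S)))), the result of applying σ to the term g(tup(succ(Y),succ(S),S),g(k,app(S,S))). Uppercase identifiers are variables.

g(tup(succ(a),succ(false),false),g(k,app(false,false)))

Replace each occurrence of S with false.
Replace each occurrence of Y with a.
Result: g(tup(succ(a),succ(false),false),g(k,app(false,false))).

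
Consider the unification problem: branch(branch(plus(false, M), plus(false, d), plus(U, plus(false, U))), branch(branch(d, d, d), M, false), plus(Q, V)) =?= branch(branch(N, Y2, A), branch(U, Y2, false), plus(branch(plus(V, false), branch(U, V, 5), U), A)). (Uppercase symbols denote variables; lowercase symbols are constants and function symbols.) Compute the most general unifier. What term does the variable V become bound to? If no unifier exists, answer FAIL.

plus(branch(d, d, d), plus(false, branch(d, d, d)))

Decompose branch/3: branch(plus(false, M), plus(false, d), plus(U, plus(false, U))) =?= branch(N, Y2, A),  branch(branch(d, d, d), M, false) =?= branch(U, Y2, false),  plus(Q, V) =?= plus(branch(plus(V, false), branch(U, V, 5), U), A).
Decompose branch/3: plus(false, M) =?= N,  plus(false, d) =?= Y2,  plus(U, plus(false, U)) =?= A.
Bind N := plus(false, M); no other remaining equation mentions N.
Bind Y2 := plus(false, d); substituting into the one remaining equation that mentions Y2 gives: branch(branch(d, d, d), M, false) =?= branch(U, plus(false, d), false).
Bind A := plus(U, plus(false, U)); substituting into the one remaining equation that mentions A gives: plus(Q, V) =?= plus(branch(plus(V, false), branch(U, V, 5), U), plus(U, plus(false, U))).
Decompose branch/3: branch(d, d, d) =?= U,  M =?= plus(false, d),  false =?= false.
Bind U := branch(d, d, d); substituting into the one remaining equation that mentions U gives: plus(Q, V) =?= plus(branch(plus(V, false), branch(branch(d, d, d), V, 5), branch(d, d, d)), plus(branch(d, d, d), plus(false, branch(d, d, d)))). Substituting into the earlier binding gives A := plus(branch(d, d, d), plus(false, branch(d, d, d))).
Bind M := plus(false, d); no other remaining equation mentions M. Substituting into the earlier binding gives N := plus(false, plus(false, d)).
Delete trivial equation false =?= false.
Decompose plus/2: Q =?= branch(plus(V, false), branch(branch(d, d, d), V, 5), branch(d, d, d)),  V =?= plus(branch(d, d, d), plus(false, branch(d, d, d))).
Bind Q := branch(plus(V, false), branch(branch(d, d, d), V, 5), branch(d, d, d)); no other remaining equation mentions Q.
Bind V := plus(branch(d, d, d), plus(false, branch(d, d, d))). Substituting into the earlier binding gives Q := branch(plus(plus(branch(d, d, d), plus(false, branch(d, d, d))), false), branch(branch(d, d, d), plus(branch(d, d, d), plus(false, branch(d, d, d))), 5), branch(d, d, d)).
MGU = { N ↦ plus(false, plus(false, d)), Y2 ↦ plus(false, d), A ↦ plus(branch(d, d, d), plus(false, branch(d, d, d))), U ↦ branch(d, d, d), M ↦ plus(false, d), Q ↦ branch(plus(plus(branch(d, d, d), plus(false, branch(d, d, d))), false), branch(branch(d, d, d), plus(branch(d, d, d), plus(false, branch(d, d, d))), 5), branch(d, d, d)), V ↦ plus(branch(d, d, d), plus(false, branch(d, d, d))) }, so V ↦ plus(branch(d, d, d), plus(false, branch(d, d, d))).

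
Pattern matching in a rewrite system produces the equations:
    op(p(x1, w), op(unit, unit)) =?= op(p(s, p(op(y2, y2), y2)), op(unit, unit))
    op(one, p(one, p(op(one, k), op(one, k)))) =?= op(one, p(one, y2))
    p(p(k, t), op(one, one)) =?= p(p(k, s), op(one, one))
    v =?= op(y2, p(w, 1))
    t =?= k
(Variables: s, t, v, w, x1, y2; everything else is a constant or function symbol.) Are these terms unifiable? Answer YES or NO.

YES

Decompose op/2: p(x1, w) =?= p(s, p(op(y2, y2), y2)),  op(unit, unit) =?= op(unit, unit).
Decompose p/2: x1 =?= s,  w =?= p(op(y2, y2), y2).
Bind x1 := s; no other remaining equation mentions x1.
Bind w := p(op(y2, y2), y2); substituting into the one remaining equation that mentions w gives: v =?= op(y2, p(p(op(y2, y2), y2), 1)).
Delete trivial equation op(unit, unit) =?= op(unit, unit).
Decompose op/2: one =?= one,  p(one, p(op(one, k), op(one, k))) =?= p(one, y2).
Delete trivial equation one =?= one.
Decompose p/2: one =?= one,  p(op(one, k), op(one, k)) =?= y2.
Delete trivial equation one =?= one.
Bind y2 := p(op(one, k), op(one, k)); substituting into the one remaining equation that mentions y2 gives: v =?= op(p(op(one, k), op(one, k)), p(p(op(p(op(one, k), op(one, k)), p(op(one, k), op(one, k))), p(op(one, k), op(one, k))), 1)). Substituting into the earlier binding gives w := p(op(p(op(one, k), op(one, k)), p(op(one, k), op(one, k))), p(op(one, k), op(one, k))).
Decompose p/2: p(k, t) =?= p(k, s),  op(one, one) =?= op(one, one).
Decompose p/2: k =?= k,  t =?= s.
Delete trivial equation k =?= k.
Bind t := s; substituting into the one remaining equation that mentions t gives: s =?= k.
Delete trivial equation op(one, one) =?= op(one, one).
Bind v := op(p(op(one, k), op(one, k)), p(p(op(p(op(one, k), op(one, k)), p(op(one, k), op(one, k))), p(op(one, k), op(one, k))), 1)); no other remaining equation mentions v.
Bind s := k. Substituting into the earlier bindings gives x1 := k, t := k.
No equations remain and no clash or occurs-check failure arose, so a unifier exists.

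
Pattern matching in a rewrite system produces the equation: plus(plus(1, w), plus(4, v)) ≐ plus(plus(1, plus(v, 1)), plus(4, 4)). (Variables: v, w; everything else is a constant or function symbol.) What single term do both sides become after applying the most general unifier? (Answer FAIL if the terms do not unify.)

Decompose plus/2: plus(1, w) ≐ plus(1, plus(v, 1)),  plus(4, v) ≐ plus(4, 4).
Decompose plus/2: 1 ≐ 1,  w ≐ plus(v, 1).
Delete trivial equation 1 ≐ 1.
Bind w := plus(v, 1); no other remaining equation mentions w.
Decompose plus/2: 4 ≐ 4,  v ≐ 4.
Delete trivial equation 4 ≐ 4.
Bind v := 4. Substituting into the earlier binding gives w := plus(4, 1).
Applying the MGU to either side gives plus(plus(1, plus(4, 1)), plus(4, 4)).

plus(plus(1, plus(4, 1)), plus(4, 4))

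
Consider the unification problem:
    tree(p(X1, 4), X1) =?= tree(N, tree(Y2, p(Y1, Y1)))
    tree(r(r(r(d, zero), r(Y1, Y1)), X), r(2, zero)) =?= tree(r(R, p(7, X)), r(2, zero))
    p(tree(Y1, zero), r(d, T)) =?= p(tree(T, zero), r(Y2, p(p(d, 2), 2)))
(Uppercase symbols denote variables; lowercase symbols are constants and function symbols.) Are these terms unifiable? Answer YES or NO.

Decompose tree/2: p(X1, 4) =?= N,  X1 =?= tree(Y2, p(Y1, Y1)).
Bind N := p(X1, 4); no other remaining equation mentions N.
Bind X1 := tree(Y2, p(Y1, Y1)); no other remaining equation mentions X1. Substituting into the earlier binding gives N := p(tree(Y2, p(Y1, Y1)), 4).
Decompose tree/2: r(r(r(d, zero), r(Y1, Y1)), X) =?= r(R, p(7, X)),  r(2, zero) =?= r(2, zero).
Decompose r/2: r(r(d, zero), r(Y1, Y1)) =?= R,  X =?= p(7, X).
Bind R := r(r(d, zero), r(Y1, Y1)); no other remaining equation mentions R.
Occurs check fails: X occurs in p(7, X); the equation X =?= p(7, X) has no finite solution.

NO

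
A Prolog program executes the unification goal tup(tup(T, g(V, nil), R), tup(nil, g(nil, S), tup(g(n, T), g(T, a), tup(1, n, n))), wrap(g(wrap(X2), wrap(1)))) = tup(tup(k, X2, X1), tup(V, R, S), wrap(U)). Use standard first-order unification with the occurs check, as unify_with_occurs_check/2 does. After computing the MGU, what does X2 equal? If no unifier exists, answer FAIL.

g(nil, nil)

Decompose tup/3: tup(T, g(V, nil), R) = tup(k, X2, X1),  tup(nil, g(nil, S), tup(g(n, T), g(T, a), tup(1, n, n))) = tup(V, R, S),  wrap(g(wrap(X2), wrap(1))) = wrap(U).
Decompose tup/3: T = k,  g(V, nil) = X2,  R = X1.
Bind T := k; substituting into the one remaining equation that mentions T gives: tup(nil, g(nil, S), tup(g(n, k), g(k, a), tup(1, n, n))) = tup(V, R, S).
Bind X2 := g(V, nil); substituting into the one remaining equation that mentions X2 gives: wrap(g(wrap(g(V, nil)), wrap(1))) = wrap(U).
Bind R := X1; substituting into the one remaining equation that mentions R gives: tup(nil, g(nil, S), tup(g(n, k), g(k, a), tup(1, n, n))) = tup(V, X1, S).
Decompose tup/3: nil = V,  g(nil, S) = X1,  tup(g(n, k), g(k, a), tup(1, n, n)) = S.
Bind V := nil; substituting into the one remaining equation that mentions V gives: wrap(g(wrap(g(nil, nil)), wrap(1))) = wrap(U). Substituting into the earlier binding gives X2 := g(nil, nil).
Bind X1 := g(nil, S); no other remaining equation mentions X1. Substituting into the earlier binding gives R := g(nil, S).
Bind S := tup(g(n, k), g(k, a), tup(1, n, n)); no other remaining equation mentions S. Substituting into the earlier bindings gives R := g(nil, tup(g(n, k), g(k, a), tup(1, n, n))), X1 := g(nil, tup(g(n, k), g(k, a), tup(1, n, n))).
Decompose wrap/1: g(wrap(g(nil, nil)), wrap(1)) = U.
Bind U := g(wrap(g(nil, nil)), wrap(1)).
MGU = { T ↦ k, X2 ↦ g(nil, nil), R ↦ g(nil, tup(g(n, k), g(k, a), tup(1, n, n))), V ↦ nil, X1 ↦ g(nil, tup(g(n, k), g(k, a), tup(1, n, n))), S ↦ tup(g(n, k), g(k, a), tup(1, n, n)), U ↦ g(wrap(g(nil, nil)), wrap(1)) }, so X2 ↦ g(nil, nil).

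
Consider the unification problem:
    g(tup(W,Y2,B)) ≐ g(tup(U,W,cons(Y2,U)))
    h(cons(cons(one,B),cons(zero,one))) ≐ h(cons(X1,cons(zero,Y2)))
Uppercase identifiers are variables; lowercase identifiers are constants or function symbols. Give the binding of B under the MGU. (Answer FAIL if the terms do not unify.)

Decompose g/1: tup(W,Y2,B) ≐ tup(U,W,cons(Y2,U)).
Decompose tup/3: W ≐ U,  Y2 ≐ W,  B ≐ cons(Y2,U).
Bind W := U; substituting into the one remaining equation that mentions W gives: Y2 ≐ U.
Bind Y2 := U; substituting into the remaining equations gives: B ≐ cons(U,U),  h(cons(cons(one,B),cons(zero,one))) ≐ h(cons(X1,cons(zero,U))).
Bind B := cons(U,U); substituting into the remaining equation gives: h(cons(cons(one,cons(U,U)),cons(zero,one))) ≐ h(cons(X1,cons(zero,U))).
Decompose h/1: cons(cons(one,cons(U,U)),cons(zero,one)) ≐ cons(X1,cons(zero,U)).
Decompose cons/2: cons(one,cons(U,U)) ≐ X1,  cons(zero,one) ≐ cons(zero,U).
Bind X1 := cons(one,cons(U,U)); no other remaining equation mentions X1.
Decompose cons/2: zero ≐ zero,  one ≐ U.
Delete trivial equation zero ≐ zero.
Bind U := one. Substituting into the earlier bindings gives W := one, Y2 := one, B := cons(one,one), X1 := cons(one,cons(one,one)).
MGU = { W ↦ one, Y2 ↦ one, B ↦ cons(one,one), X1 ↦ cons(one,cons(one,one)), U ↦ one }, so B ↦ cons(one,one).

cons(one,one)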